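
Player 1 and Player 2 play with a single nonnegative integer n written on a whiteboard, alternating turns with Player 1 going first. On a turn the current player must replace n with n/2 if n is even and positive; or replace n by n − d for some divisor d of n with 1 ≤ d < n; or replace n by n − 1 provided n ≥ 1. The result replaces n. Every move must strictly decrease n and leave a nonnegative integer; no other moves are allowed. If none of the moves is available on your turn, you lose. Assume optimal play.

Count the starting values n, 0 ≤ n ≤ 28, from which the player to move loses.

14

Positions with no move are L. A position that does have a move is losing for the player to move precisely when every available move leads to a winning position for the opponent. Fill in the labels:
n=0: no move → L
n=1: reaches L-position 0 → W
n=2: only reaches 1(W), which is W → L
n=3: reaches L-position 2 → W
n=4: reaches L-position 2 → W
n=5: only reaches 4(W), which is W → L
n=6: reaches L-position 5 → W
n=7: only reaches 6(W), which is W → L
n=8: reaches L-position 7 → W
n=9: only reaches 6(W), 8(W), all W → L
n=10: reaches L-position 5 → W
n=11: only reaches 10(W), which is W → L
n=12: reaches L-position 9 → W
n=13: only reaches 12(W), which is W → L
n=14: reaches L-position 7 → W
n=15: only reaches 10(W), 12(W), 14(W), all W → L
n=16: reaches L-position 15 → W
n=17: only reaches 16(W), which is W → L
n=18: reaches L-position 9 → W
n=19: only reaches 18(W), which is W → L
n=20: reaches L-position 15 → W
n=21: only reaches 14(W), 18(W), 20(W), all W → L
n=22: reaches L-position 11 → W
n=23: only reaches 22(W), which is W → L
n=24: reaches L-position 21 → W
n=25: only reaches 20(W), 24(W), all W → L
n=26: reaches L-position 13 → W
n=27: only reaches 18(W), 24(W), 26(W), all W → L
n=28: reaches L-position 21 → W
L entries with 0 ≤ n ≤ 28: n = 0, 2, 5, 7, 9, 11, 13, 15, 17, 19, 21, 23, 25, 27; that makes 14.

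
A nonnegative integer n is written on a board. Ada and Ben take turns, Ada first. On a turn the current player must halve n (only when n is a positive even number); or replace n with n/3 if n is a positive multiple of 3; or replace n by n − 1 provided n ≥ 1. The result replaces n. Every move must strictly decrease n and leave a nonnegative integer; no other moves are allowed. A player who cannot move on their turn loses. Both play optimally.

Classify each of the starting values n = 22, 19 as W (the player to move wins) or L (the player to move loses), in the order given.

Label each position W (a win for the player to move) or L (a loss). A position with no legal move is L; any other position is W exactly when some move reaches an L, and L when every move reaches a W.
n=0: no move → L
n=1: reaches L-position 0 → W
n=2: only reaches 1(W), which is W → L
n=3: reaches L-position 2 → W
n=4: reaches L-position 2 → W
n=5: only reaches 4(W), which is W → L
n=6: reaches L-position 2 → W
n=7: only reaches 6(W), which is W → L
n=8: reaches L-position 7 → W
n=9: only reaches 3(W), 8(W), all W → L
n=10: reaches L-position 5 → W
n=11: only reaches 10(W), which is W → L
n=12: reaches L-position 11 → W
n=13: only reaches 12(W), which is W → L
n=14: reaches L-position 7 → W
n=15: reaches L-position 5 → W
n=16: only reaches 8(W), 15(W), all W → L
n=17: reaches L-position 16 → W
n=18: reaches L-position 9 → W
n=19: only reaches 18(W), which is W → L
n=20: reaches L-position 19 → W
n=21: reaches L-position 7 → W
n=22: reaches L-position 11 → W

22: W, 19: L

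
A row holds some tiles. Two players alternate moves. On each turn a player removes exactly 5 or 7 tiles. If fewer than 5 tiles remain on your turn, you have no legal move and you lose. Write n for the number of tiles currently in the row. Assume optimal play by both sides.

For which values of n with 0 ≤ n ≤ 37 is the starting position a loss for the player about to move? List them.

Work bottom-up. With no move the player to move loses. Otherwise the position is W if at least one move leads to an L position for the opponent, and L if every move leads to a W.
n=0: no move → L
n=1: no move → L
n=2: no move → L
n=3: no move → L
n=4: no move → L
n=5: W (go to 0, an L position)
n=6: W (go to 1, an L position)
n=7: W (go to 2, an L position)
n=8: W (go to 3, an L position)
n=9: W (go to 4, an L position)
n=10: W (go to 3, an L position)
n=11: W (go to 4, an L position)
n=12: L (options 7(W), 5(W) are all W)
n=13: L (options 8(W), 6(W) are all W)
n=14: L (options 9(W), 7(W) are all W)
n=15: L (options 10(W), 8(W) are all W)
n=16: L (options 11(W), 9(W) are all W)
n=17: W (go to 12, an L position)
n=18: W (go to 13, an L position)
n=19: W (go to 14, an L position)
n=20: W (go to 15, an L position)
n=21: W (go to 16, an L position)
n=22: W (go to 15, an L position)
n=23: W (go to 16, an L position)
n=24: L (options 19(W), 17(W) are all W)
n=25: L (options 20(W), 18(W) are all W)
n=26: L (options 21(W), 19(W) are all W)
n=27: L (options 22(W), 20(W) are all W)
n=28: L (options 23(W), 21(W) are all W)
n=29: W (go to 24, an L position)
n=30: W (go to 25, an L position)
n=31: W (go to 26, an L position)
n=32: W (go to 27, an L position)
n=33: W (go to 28, an L position)
n=34: W (go to 27, an L position)
n=35: W (go to 28, an L position)
n=36: L (options 31(W), 29(W) are all W)
n=37: L (options 32(W), 30(W) are all W)
Reading off the rows marked L gives the requested list; there are 17 such values of n.

0, 1, 2, 3, 4, 12, 13, 14, 15, 16, 24, 25, 26, 27, 28, 36, 37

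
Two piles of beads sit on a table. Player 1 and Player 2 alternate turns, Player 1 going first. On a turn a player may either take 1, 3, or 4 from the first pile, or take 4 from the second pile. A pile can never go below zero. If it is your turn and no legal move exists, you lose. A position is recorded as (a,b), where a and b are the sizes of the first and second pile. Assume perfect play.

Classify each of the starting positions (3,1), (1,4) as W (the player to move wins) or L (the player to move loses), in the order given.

Build the W/L table. Terminal = L. A non-terminal position is W if it has a move to some L; otherwise it is L.
No move ever increases a pile, so every position that can arise here has a ≤ 3 and b ≤ 4; it is enough to label the cells with 0 ≤ a ≤ 3 and 0 ≤ b ≤ 4.
Every move lowers a or b (never raises either), so fill the grid row by row in increasing a, and left to right within a row: each cell's successors are then already labelled.
      b=0  b=1  b=2  b=3  b=4
a=0:    L    L    L    L    W
a=1:    W    W    W    W    L
a=2:    L    L    L    L    W
a=3:    W    W    W    W    L
Cells with no legal move (terminal, hence L): (0,0), (0,1), (0,2), (0,3).
The remaining L cells, each justified by listing all of its moves:
(1,4): →(0,4)(W), (1,0)(W) — all W, so L
(2,0): →(1,0)(W) only, which is W, so L
(2,1): →(1,1)(W) only, which is W, so L
(2,2): →(1,2)(W) only, which is W, so L
(2,3): →(1,3)(W) only, which is W, so L
(3,4): →(2,4)(W), (0,4)(W), (3,0)(W) — all W, so L
Every other cell has at least one move into one of the L cells above, so it is W.
(3,1): the move to (2,1) reaches an L cell, so W
(1,4): one of the L cells justified above, so L

(3,1): W, (1,4): L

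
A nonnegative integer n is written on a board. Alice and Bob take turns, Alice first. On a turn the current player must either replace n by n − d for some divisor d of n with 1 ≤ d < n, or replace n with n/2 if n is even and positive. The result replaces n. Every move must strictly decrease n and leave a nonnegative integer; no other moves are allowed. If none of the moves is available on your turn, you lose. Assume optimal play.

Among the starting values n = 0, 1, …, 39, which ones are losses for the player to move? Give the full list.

0, 1, 3, 5, 7, 9, 11, 13, 15, 17, 19, 21, 23, 25, 27, 29, 31, 33, 35, 37, 39

Compute win/loss labels from the base case upward. A position with no move is L. Any other position is W if it can reach an L in one move, else L.
n=0: no move → L
n=1: no move → L
n=2: can move to 1, which is L ⇒ W
n=3: the only move is to 2(W), a W ⇒ L
n=4: can move to 3, which is L ⇒ W
n=5: the only move is to 4(W), a W ⇒ L
n=6: can move to 3, which is L ⇒ W
n=7: the only move is to 6(W), a W ⇒ L
n=8: can move to 7, which is L ⇒ W
n=9: moves to 6(W), 8(W); every one is W ⇒ L
n=10: can move to 5, which is L ⇒ W
n=11: the only move is to 10(W), a W ⇒ L
n=12: can move to 9, which is L ⇒ W
n=13: the only move is to 12(W), a W ⇒ L
n=14: can move to 7, which is L ⇒ W
n=15: moves to 10(W), 12(W), 14(W); every one is W ⇒ L
n=16: can move to 15, which is L ⇒ W
n=17: the only move is to 16(W), a W ⇒ L
n=18: can move to 9, which is L ⇒ W
n=19: the only move is to 18(W), a W ⇒ L
n=20: can move to 15, which is L ⇒ W
n=21: moves to 14(W), 18(W), 20(W); every one is W ⇒ L
n=22: can move to 11, which is L ⇒ W
n=23: the only move is to 22(W), a W ⇒ L
n=24: can move to 21, which is L ⇒ W
n=25: moves to 20(W), 24(W); every one is W ⇒ L
n=26: can move to 13, which is L ⇒ W
n=27: moves to 18(W), 24(W), 26(W); every one is W ⇒ L
n=28: can move to 21, which is L ⇒ W
n=29: the only move is to 28(W), a W ⇒ L
n=30: can move to 15, which is L ⇒ W
n=31: the only move is to 30(W), a W ⇒ L
n=32: can move to 31, which is L ⇒ W
n=33: moves to 22(W), 30(W), 32(W); every one is W ⇒ L
n=34: can move to 17, which is L ⇒ W
n=35: moves to 28(W), 30(W), 34(W); every one is W ⇒ L
n=36: can move to 27, which is L ⇒ W
n=37: the only move is to 36(W), a W ⇒ L
n=38: can move to 19, which is L ⇒ W
n=39: moves to 26(W), 36(W), 38(W); every one is W ⇒ L
Reading off the rows marked L gives the requested list; there are 21 such values of n.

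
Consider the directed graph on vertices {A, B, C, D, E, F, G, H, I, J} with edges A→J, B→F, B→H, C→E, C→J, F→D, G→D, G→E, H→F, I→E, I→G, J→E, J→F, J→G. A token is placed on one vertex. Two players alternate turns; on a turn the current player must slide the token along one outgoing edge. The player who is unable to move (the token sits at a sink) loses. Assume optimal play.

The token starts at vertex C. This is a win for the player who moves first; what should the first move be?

Move to E.

Compute win/loss labels from the base case upward. A position with no move is L. Any other position is W if it can reach an L in one move, else L.
Every edge goes from a vertex to one that appears earlier in the order E, D, G, F, J, C, H, I, B, A, so processing vertices in that order labels each vertex after all of its successors.
E: no outgoing edge → L
D: no outgoing edge → L
G: W (go to D, an L position)
F: W (go to D, an L position)
J: W (go to E, an L position)
C: W (go to E, an L position)
H: L (sole option F(W) is W)
I: W (go to E, an L position)
B: W (go to H, an L position)
A: L (sole option J(W) is W)
From C, the L positions reachable in one move are: E.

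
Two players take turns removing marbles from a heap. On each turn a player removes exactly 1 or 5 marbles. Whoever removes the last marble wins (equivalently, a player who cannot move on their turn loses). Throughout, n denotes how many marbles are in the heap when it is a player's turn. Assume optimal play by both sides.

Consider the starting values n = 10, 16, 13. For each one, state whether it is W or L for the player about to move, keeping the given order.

10: L, 16: L, 13: W

Work bottom-up. With no move the player to move loses. Otherwise the position is W if at least one move leads to an L position for the opponent, and L if every move leads to a W.
n=0: no move → L
n=1: can move to 0, which is L ⇒ W
n=2: the only move is to 1(W), a W ⇒ L
n=3: can move to 2, which is L ⇒ W
n=4: the only move is to 3(W), a W ⇒ L
n=5: can move to 4, which is L ⇒ W
n=6: moves to 5(W), 1(W); every one is W ⇒ L
n=7: can move to 6, which is L ⇒ W
n=8: moves to 7(W), 3(W); every one is W ⇒ L
n=9: can move to 8, which is L ⇒ W
n=10: moves to 9(W), 5(W); every one is W ⇒ L
n=11: can move to 10, which is L ⇒ W
n=12: moves to 11(W), 7(W); every one is W ⇒ L
n=13: can move to 12, which is L ⇒ W
n=14: moves to 13(W), 9(W); every one is W ⇒ L
n=15: can move to 14, which is L ⇒ W
n=16: moves to 15(W), 11(W); every one is W ⇒ L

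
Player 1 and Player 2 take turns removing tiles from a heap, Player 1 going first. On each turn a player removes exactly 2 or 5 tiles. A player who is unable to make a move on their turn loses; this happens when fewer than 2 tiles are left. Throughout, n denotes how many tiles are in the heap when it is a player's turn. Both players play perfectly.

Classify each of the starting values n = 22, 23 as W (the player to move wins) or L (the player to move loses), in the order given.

Use the standard recursion: the mover loses at a terminal position; elsewhere, the mover wins exactly when some move hands the opponent an L position.
n=0: no move → L
n=1: no move → L
n=2: reaches L-position 0 → W
n=3: reaches L-position 1 → W
n=4: only reaches 2(W), which is W → L
n=5: reaches L-position 0 → W
n=6: reaches L-position 4 → W
n=7: only reaches 5(W), 2(W), all W → L
n=8: only reaches 6(W), 3(W), all W → L
n=9: reaches L-position 7 → W
n=10: reaches L-position 8 → W
n=11: only reaches 9(W), 6(W), all W → L
n=12: reaches L-position 7 → W
n=13: reaches L-position 11 → W
n=14: only reaches 12(W), 9(W), all W → L
n=15: only reaches 13(W), 10(W), all W → L
n=16: reaches L-position 14 → W
n=17: reaches L-position 15 → W
n=18: only reaches 16(W), 13(W), all W → L
n=19: reaches L-position 14 → W
n=20: reaches L-position 18 → W
n=21: only reaches 19(W), 16(W), all W → L
n=22: only reaches 20(W), 17(W), all W → L
n=23: reaches L-position 21 → W

22: L, 23: W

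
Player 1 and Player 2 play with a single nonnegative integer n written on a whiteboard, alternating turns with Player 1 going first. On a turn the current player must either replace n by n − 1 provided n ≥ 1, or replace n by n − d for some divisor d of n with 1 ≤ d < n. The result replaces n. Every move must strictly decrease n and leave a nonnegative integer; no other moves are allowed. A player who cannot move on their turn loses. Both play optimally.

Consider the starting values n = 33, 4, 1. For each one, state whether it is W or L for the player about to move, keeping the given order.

Work bottom-up. With no move the player to move loses. Otherwise the position is W if at least one move leads to an L position for the opponent, and L if every move leads to a W.
n=0: no move → L
n=1: →0(L), so W
n=2: →1(W) only, which is W, so L
n=3: →2(L), so W
n=4: →2(L), so W
n=5: →4(W) only, which is W, so L
n=6: →5(L), so W
n=7: →6(W) only, which is W, so L
n=8: →7(L), so W
n=9: →6(W), 8(W) — all W, so L
n=10: →5(L), so W
n=11: →10(W) only, which is W, so L
n=12: →9(L), so W
n=13: →12(W) only, which is W, so L
n=14: →7(L), so W
n=15: →10(W), 12(W), 14(W) — all W, so L
n=16: →15(L), so W
n=17: →16(W) only, which is W, so L
n=18: →9(L), so W
n=19: →18(W) only, which is W, so L
n=20: →15(L), so W
n=21: →14(W), 18(W), 20(W) — all W, so L
n=22: →11(L), so W
n=23: →22(W) only, which is W, so L
n=24: →21(L), so W
n=25: →20(W), 24(W) — all W, so L
n=26: →13(L), so W
n=27: →18(W), 24(W), 26(W) — all W, so L
n=28: →21(L), so W
n=29: →28(W) only, which is W, so L
n=30: →15(L), so W
n=31: →30(W) only, which is W, so L
n=32: →31(L), so W
n=33: →22(W), 30(W), 32(W) — all W, so L

33: L, 4: W, 1: W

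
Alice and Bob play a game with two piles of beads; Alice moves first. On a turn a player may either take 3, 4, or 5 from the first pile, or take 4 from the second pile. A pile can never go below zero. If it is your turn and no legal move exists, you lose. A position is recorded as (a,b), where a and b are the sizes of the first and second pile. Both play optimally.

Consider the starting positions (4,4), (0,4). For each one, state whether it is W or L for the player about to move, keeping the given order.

Positions with no move are L. A position that does have a move is losing for the player to move precisely when every available move leads to a winning position for the opponent. Fill in the labels:
No move ever increases a pile, so every position that can arise here has a ≤ 4 and b ≤ 4; it is enough to label the cells with 0 ≤ a ≤ 4 and 0 ≤ b ≤ 4.
Every move lowers a or b (never raises either), so fill the grid row by row in increasing a, and left to right within a row: each cell's successors are then already labelled.
      b=0  b=1  b=2  b=3  b=4
a=0:    L    L    L    L    W
a=1:    L    L    L    L    W
a=2:    L    L    L    L    W
a=3:    W    W    W    W    L
a=4:    W    W    W    W    L
Cells with no legal move (terminal, hence L): (0,0), (0,1), (0,2), (0,3), (1,0), (1,1), (1,2), (1,3), (2,0), (2,1), (2,2), (2,3).
The remaining L cells, each justified by listing all of its moves:
(3,4): →(0,4)(W), (3,0)(W) — all W, so L
(4,4): →(1,4)(W), (0,4)(W), (4,0)(W) — all W, so L
Every other cell has at least one move into one of the L cells above, so it is W.
(4,4): one of the L cells justified above, so L
(0,4): the move to (0,0) reaches an L cell, so W

(4,4): L, (0,4): W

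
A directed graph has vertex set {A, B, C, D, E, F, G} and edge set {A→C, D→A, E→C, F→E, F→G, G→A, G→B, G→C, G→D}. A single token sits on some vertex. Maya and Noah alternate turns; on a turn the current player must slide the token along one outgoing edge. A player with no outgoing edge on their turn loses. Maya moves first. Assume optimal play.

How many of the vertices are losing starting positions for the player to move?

Build the W/L table. Terminal = L. A non-terminal position is W if it has a move to some L; otherwise it is L.
Every edge goes from a vertex to one that appears earlier in the order B, C, A, D, E, G, F, so processing vertices in that order labels each vertex after all of its successors.
B: no outgoing edge → L
C: no outgoing edge → L
A: reaches L-position C → W
D: only reaches A(W), which is W → L
E: reaches L-position C → W
G: reaches L-position D → W
F: only reaches G(W), E(W), all W → L
The L vertices are B, C, D, F; that is 4 in all.

4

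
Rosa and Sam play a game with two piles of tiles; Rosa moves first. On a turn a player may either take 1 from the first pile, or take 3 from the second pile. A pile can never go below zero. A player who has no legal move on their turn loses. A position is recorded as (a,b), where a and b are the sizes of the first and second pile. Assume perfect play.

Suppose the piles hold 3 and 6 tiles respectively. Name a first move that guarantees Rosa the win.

Move to (2,6).

Classify positions by backward induction: terminal positions (no move available) are L. From any other position, the mover wins iff some move reaches an L.
No move ever increases a pile, so every position that can arise here has a ≤ 3 and b ≤ 6; it is enough to label the cells with 0 ≤ a ≤ 3 and 0 ≤ b ≤ 6.
Every move lowers a or b (never raises either), so fill the grid row by row in increasing a, and left to right within a row: each cell's successors are then already labelled.
      b=0  b=1  b=2  b=3  b=4  b=5  b=6
a=0:    L    L    L    W    W    W    L
a=1:    W    W    W    L    L    L    W
a=2:    L    L    L    W    W    W    L
a=3:    W    W    W    L    L    L    W
Cells with no legal move (terminal, hence L): (0,0), (0,1), (0,2).
The remaining L cells, each justified by listing all of its moves:
(0,6): the only move is to (0,3)(W), a W ⇒ L
(1,3): moves to (0,3)(W), (1,0)(W); every one is W ⇒ L
(1,4): moves to (0,4)(W), (1,1)(W); every one is W ⇒ L
(1,5): moves to (0,5)(W), (1,2)(W); every one is W ⇒ L
(2,0): the only move is to (1,0)(W), a W ⇒ L
(2,1): the only move is to (1,1)(W), a W ⇒ L
(2,2): the only move is to (1,2)(W), a W ⇒ L
(2,6): moves to (1,6)(W), (2,3)(W); every one is W ⇒ L
(3,3): moves to (2,3)(W), (3,0)(W); every one is W ⇒ L
(3,4): moves to (2,4)(W), (3,1)(W); every one is W ⇒ L
(3,5): moves to (2,5)(W), (3,2)(W); every one is W ⇒ L
Every other cell has at least one move into one of the L cells above, so it is W.
From (3,6), the L positions reachable in one move are: (2,6), (3,3). Any move reaching one of these is winning.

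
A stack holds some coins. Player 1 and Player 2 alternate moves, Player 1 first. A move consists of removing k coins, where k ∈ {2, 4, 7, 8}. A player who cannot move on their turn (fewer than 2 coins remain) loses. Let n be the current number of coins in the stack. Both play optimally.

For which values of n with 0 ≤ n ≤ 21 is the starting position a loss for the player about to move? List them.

0, 1, 6, 11, 12, 17

Label each position W (a win for the player to move) or L (a loss). A position with no legal move is L; any other position is W exactly when some move reaches an L, and L when every move reaches a W.
n=0: no move → L
n=1: no move → L
n=2: reaches L-position 0 → W
n=3: reaches L-position 1 → W
n=4: reaches L-position 0 → W
n=5: reaches L-position 1 → W
n=6: only reaches 4(W), 2(W), all W → L
n=7: reaches L-position 0 → W
n=8: reaches L-position 6 → W
n=9: reaches L-position 1 → W
n=10: reaches L-position 6 → W
n=11: only reaches 9(W), 7(W), 4(W), 3(W), all W → L
n=12: only reaches 10(W), 8(W), 5(W), 4(W), all W → L
n=13: reaches L-position 11 → W
n=14: reaches L-position 12 → W
n=15: reaches L-position 11 → W
n=16: reaches L-position 12 → W
n=17: only reaches 15(W), 13(W), 10(W), 9(W), all W → L
n=18: reaches L-position 11 → W
n=19: reaches L-position 17 → W
n=20: reaches L-position 12 → W
n=21: reaches L-position 17 → W
The losing starting values of n are exactly the entries labelled L in this table (6 of them).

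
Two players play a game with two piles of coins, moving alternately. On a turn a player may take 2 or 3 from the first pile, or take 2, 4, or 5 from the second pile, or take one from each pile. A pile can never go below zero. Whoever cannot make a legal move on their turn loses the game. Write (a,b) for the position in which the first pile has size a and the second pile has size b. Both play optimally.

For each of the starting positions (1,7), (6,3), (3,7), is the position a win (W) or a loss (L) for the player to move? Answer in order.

(1,7): W, (6,3): L, (3,7): W

Use the standard recursion: the mover loses at a terminal position; elsewhere, the mover wins exactly when some move hands the opponent an L position.
No move ever increases a pile, so every position that can arise here has a ≤ 6 and b ≤ 7; it is enough to label the cells with 0 ≤ a ≤ 6 and 0 ≤ b ≤ 7.
Every move lowers a or b (never raises either), so fill the grid row by row in increasing a, and left to right within a row: each cell's successors are then already labelled.
      b=0  b=1  b=2  b=3  b=4  b=5  b=6  b=7
a=0:    L    L    W    W    W    W    W    L
a=1:    L    W    W    L    W    W    L    W
a=2:    W    W    L    L    W    W    W    W
a=3:    W    W    L    W    W    L    W    W
a=4:    W    L    W    W    L    W    W    L
a=5:    L    L    W    W    W    W    W    L
a=6:    L    W    W    L    W    W    L    W
Cells with no legal move (terminal, hence L): (0,0), (0,1), (1,0).
The remaining L cells, each justified by listing all of its moves:
(0,7): only reaches (0,5)(W), (0,3)(W), (0,2)(W), all W → L
(1,3): only reaches (1,1)(W), (0,2)(W), all W → L
(1,6): only reaches (1,4)(W), (1,2)(W), (1,1)(W), (0,5)(W), all W → L
(2,2): only reaches (0,2)(W), (2,0)(W), (1,1)(W), all W → L
(2,3): only reaches (0,3)(W), (2,1)(W), (1,2)(W), all W → L
(3,2): only reaches (1,2)(W), (0,2)(W), (3,0)(W), (2,1)(W), all W → L
(3,5): only reaches (1,5)(W), (0,5)(W), (3,3)(W), (3,1)(W), (3,0)(W), (2,4)(W), all W → L
(4,1): only reaches (2,1)(W), (1,1)(W), (3,0)(W), all W → L
(4,4): only reaches (2,4)(W), (1,4)(W), (4,2)(W), (4,0)(W), (3,3)(W), all W → L
(4,7): only reaches (2,7)(W), (1,7)(W), (4,5)(W), (4,3)(W), (4,2)(W), (3,6)(W), all W → L
(5,0): only reaches (3,0)(W), (2,0)(W), all W → L
(5,1): only reaches (3,1)(W), (2,1)(W), (4,0)(W), all W → L
(5,7): only reaches (3,7)(W), (2,7)(W), (5,5)(W), (5,3)(W), (5,2)(W), (4,6)(W), all W → L
(6,0): only reaches (4,0)(W), (3,0)(W), all W → L
(6,3): only reaches (4,3)(W), (3,3)(W), (6,1)(W), (5,2)(W), all W → L
(6,6): only reaches (4,6)(W), (3,6)(W), (6,4)(W), (6,2)(W), (6,1)(W), (5,5)(W), all W → L
Every other cell has at least one move into one of the L cells above, so it is W.
(1,7): the move to (1,3) reaches an L cell, so W
(6,3): one of the L cells justified above, so L
(3,7): the move to (0,7) reaches an L cell, so W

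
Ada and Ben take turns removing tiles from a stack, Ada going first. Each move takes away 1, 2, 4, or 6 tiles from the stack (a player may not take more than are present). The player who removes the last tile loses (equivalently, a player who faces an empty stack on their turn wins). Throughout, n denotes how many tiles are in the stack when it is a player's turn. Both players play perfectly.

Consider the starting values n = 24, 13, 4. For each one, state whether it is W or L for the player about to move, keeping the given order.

Use the standard recursion: the mover wins at a terminal position; elsewhere, the mover wins exactly when some move hands the opponent an L position.
n=0: no move; the opponent has just taken the last tile and therefore loses → W
n=1: only reaches 0(W), which is W → L
n=2: reaches L-position 1 → W
n=3: reaches L-position 1 → W
n=4: only reaches 3(W), 2(W), 0(W), all W → L
n=5: reaches L-position 4 → W
n=6: reaches L-position 4 → W
n=7: reaches L-position 1 → W
n=8: reaches L-position 4 → W
n=9: only reaches 8(W), 7(W), 5(W), 3(W), all W → L
n=10: reaches L-position 9 → W
n=11: reaches L-position 9 → W
n=12: only reaches 11(W), 10(W), 8(W), 6(W), all W → L
n=13: reaches L-position 12 → W
n=14: reaches L-position 12 → W
n=15: reaches L-position 9 → W
n=16: reaches L-position 12 → W
n=17: only reaches 16(W), 15(W), 13(W), 11(W), all W → L
n=18: reaches L-position 17 → W
n=19: reaches L-position 17 → W
n=20: only reaches 19(W), 18(W), 16(W), 14(W), all W → L
n=21: reaches L-position 20 → W
n=22: reaches L-position 20 → W
n=23: reaches L-position 17 → W
n=24: reaches L-position 20 → W

24: W, 13: W, 4: L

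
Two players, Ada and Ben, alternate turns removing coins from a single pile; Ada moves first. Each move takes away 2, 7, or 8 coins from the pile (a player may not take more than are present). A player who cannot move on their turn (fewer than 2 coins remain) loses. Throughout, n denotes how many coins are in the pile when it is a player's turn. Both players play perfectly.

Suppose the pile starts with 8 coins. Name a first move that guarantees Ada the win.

Classify positions by backward induction: terminal positions (no move available) are L. From any other position, the mover wins iff some move reaches an L.
n=0: no move → L
n=1: no move → L
n=2: can move to 0, which is L ⇒ W
n=3: can move to 1, which is L ⇒ W
n=4: the only move is to 2(W), a W ⇒ L
n=5: the only move is to 3(W), a W ⇒ L
n=6: can move to 4, which is L ⇒ W
n=7: can move to 5, which is L ⇒ W
n=8: can move to 1, which is L ⇒ W
From 8, the L positions reachable in one move are: 1, 0. Any move reaching one of these is winning.

Remove 7, leaving 1.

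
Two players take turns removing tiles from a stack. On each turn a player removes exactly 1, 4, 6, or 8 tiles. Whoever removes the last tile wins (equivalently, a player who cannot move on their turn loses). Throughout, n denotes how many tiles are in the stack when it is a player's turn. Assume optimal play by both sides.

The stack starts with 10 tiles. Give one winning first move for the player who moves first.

Remove 8, leaving 2.

Compute win/loss labels from the base case upward. A position with no move is L. Any other position is W if it can reach an L in one move, else L.
n=0: no move → L
n=1: reaches L-position 0 → W
n=2: only reaches 1(W), which is W → L
n=3: reaches L-position 2 → W
n=4: reaches L-position 0 → W
n=5: only reaches 4(W), 1(W), all W → L
n=6: reaches L-position 5 → W
n=7: only reaches 6(W), 3(W), 1(W), all W → L
n=8: reaches L-position 7 → W
n=9: reaches L-position 5 → W
n=10: reaches L-position 2 → W
From 10, the L positions reachable in one move are: 2.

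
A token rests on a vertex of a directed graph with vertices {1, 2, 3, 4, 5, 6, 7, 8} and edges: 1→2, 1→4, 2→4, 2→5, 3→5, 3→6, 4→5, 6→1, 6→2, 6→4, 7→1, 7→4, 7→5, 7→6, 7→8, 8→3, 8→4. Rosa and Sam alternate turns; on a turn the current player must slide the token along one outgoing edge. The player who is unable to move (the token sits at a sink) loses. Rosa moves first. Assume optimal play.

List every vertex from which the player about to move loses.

Label each position W (a win for the player to move) or L (a loss). A position with no legal move is L; any other position is W exactly when some move reaches an L, and L when every move reaches a W.
Every edge goes from a vertex to one that appears earlier in the order 5, 4, 2, 1, 6, 3, 8, 7, so processing vertices in that order labels each vertex after all of its successors.
5: no outgoing edge → L
4: reaches L-position 5 → W
2: reaches L-position 5 → W
1: only reaches 2(W), 4(W), all W → L
6: reaches L-position 1 → W
3: reaches L-position 5 → W
8: only reaches 3(W), 4(W), all W → L
7: reaches L-position 8 → W
The losing starting vertices are exactly the entries labelled L in this table (3 of them).

1, 5, 8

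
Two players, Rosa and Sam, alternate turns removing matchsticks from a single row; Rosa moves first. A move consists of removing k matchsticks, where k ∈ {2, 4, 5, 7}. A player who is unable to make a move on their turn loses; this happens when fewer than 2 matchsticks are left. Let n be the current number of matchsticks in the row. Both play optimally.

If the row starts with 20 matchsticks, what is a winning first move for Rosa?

Work bottom-up. With no move the player to move loses. Otherwise the position is W if at least one move leads to an L position for the opponent, and L if every move leads to a W.
n=0: no move → L
n=1: no move → L
n=2: can move to 0, which is L ⇒ W
n=3: can move to 1, which is L ⇒ W
n=4: can move to 0, which is L ⇒ W
n=5: can move to 1, which is L ⇒ W
n=6: can move to 1, which is L ⇒ W
n=7: can move to 0, which is L ⇒ W
n=8: can move to 1, which is L ⇒ W
n=9: moves to 7(W), 5(W), 4(W), 2(W); every one is W ⇒ L
n=10: moves to 8(W), 6(W), 5(W), 3(W); every one is W ⇒ L
n=11: can move to 9, which is L ⇒ W
n=12: can move to 10, which is L ⇒ W
n=13: can move to 9, which is L ⇒ W
n=14: can move to 10, which is L ⇒ W
n=15: can move to 10, which is L ⇒ W
n=16: can move to 9, which is L ⇒ W
n=17: can move to 10, which is L ⇒ W
n=18: moves to 16(W), 14(W), 13(W), 11(W); every one is W ⇒ L
n=19: moves to 17(W), 15(W), 14(W), 12(W); every one is W ⇒ L
n=20: can move to 18, which is L ⇒ W
From 20, the L positions reachable in one move are: 18.

Remove 2, leaving 18.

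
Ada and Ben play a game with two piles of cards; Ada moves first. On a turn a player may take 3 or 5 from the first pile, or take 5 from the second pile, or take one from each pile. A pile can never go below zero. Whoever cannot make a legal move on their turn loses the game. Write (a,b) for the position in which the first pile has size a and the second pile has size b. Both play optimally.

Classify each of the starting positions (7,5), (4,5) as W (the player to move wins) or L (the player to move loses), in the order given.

(7,5): W, (4,5): L

Positions with no move are L. A position that does have a move is losing for the player to move precisely when every available move leads to a winning position for the opponent. Fill in the labels:
No move ever increases a pile, so every position that can arise here has a ≤ 7 and b ≤ 5; it is enough to label the cells with 0 ≤ a ≤ 7 and 0 ≤ b ≤ 5.
Every move lowers a or b (never raises either), so fill the grid row by row in increasing a, and left to right within a row: each cell's successors are then already labelled.
      b=0  b=1  b=2  b=3  b=4  b=5
a=0:    L    L    L    L    L    W
a=1:    L    W    W    W    W    W
a=2:    L    W    L    L    L    W
a=3:    W    W    W    W    W    W
a=4:    W    L    L    L    L    L
a=5:    W    W    W    W    W    W
a=6:    W    L    L    L    L    L
a=7:    W    W    W    W    W    W
Cells with no legal move (terminal, hence L): (0,0), (0,1), (0,2), (0,3), (0,4), (1,0), (2,0).
The remaining L cells, each justified by listing all of its moves:
(2,2): →(1,1)(W) only, which is W, so L
(2,3): →(1,2)(W) only, which is W, so L
(2,4): →(1,3)(W) only, which is W, so L
(4,1): →(1,1)(W), (3,0)(W) — all W, so L
(4,2): →(1,2)(W), (3,1)(W) — all W, so L
(4,3): →(1,3)(W), (3,2)(W) — all W, so L
(4,4): →(1,4)(W), (3,3)(W) — all W, so L
(4,5): →(1,5)(W), (4,0)(W), (3,4)(W) — all W, so L
(6,1): →(3,1)(W), (1,1)(W), (5,0)(W) — all W, so L
(6,2): →(3,2)(W), (1,2)(W), (5,1)(W) — all W, so L
(6,3): →(3,3)(W), (1,3)(W), (5,2)(W) — all W, so L
(6,4): →(3,4)(W), (1,4)(W), (5,3)(W) — all W, so L
(6,5): →(3,5)(W), (1,5)(W), (6,0)(W), (5,4)(W) — all W, so L
Every other cell has at least one move into one of the L cells above, so it is W.
(7,5): the move to (4,5) reaches an L cell, so W
(4,5): one of the L cells justified above, so L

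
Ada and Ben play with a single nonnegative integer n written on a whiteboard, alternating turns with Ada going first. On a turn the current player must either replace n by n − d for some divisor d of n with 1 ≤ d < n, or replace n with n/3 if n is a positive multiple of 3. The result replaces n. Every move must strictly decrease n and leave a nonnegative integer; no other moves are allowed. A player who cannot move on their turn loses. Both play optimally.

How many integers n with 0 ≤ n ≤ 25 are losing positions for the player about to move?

Build the W/L table. Terminal = L. A non-terminal position is W if it has a move to some L; otherwise it is L.
n=0: no move → L
n=1: no move → L
n=2: can move to 1, which is L ⇒ W
n=3: can move to 1, which is L ⇒ W
n=4: moves to 2(W), 3(W); every one is W ⇒ L
n=5: can move to 4, which is L ⇒ W
n=6: can move to 4, which is L ⇒ W
n=7: the only move is to 6(W), a W ⇒ L
n=8: can move to 4, which is L ⇒ W
n=9: moves to 3(W), 6(W), 8(W); every one is W ⇒ L
n=10: can move to 9, which is L ⇒ W
n=11: the only move is to 10(W), a W ⇒ L
n=12: can move to 4, which is L ⇒ W
n=13: the only move is to 12(W), a W ⇒ L
n=14: can move to 7, which is L ⇒ W
n=15: moves to 5(W), 10(W), 12(W), 14(W); every one is W ⇒ L
n=16: can move to 15, which is L ⇒ W
n=17: the only move is to 16(W), a W ⇒ L
n=18: can move to 9, which is L ⇒ W
n=19: the only move is to 18(W), a W ⇒ L
n=20: can move to 15, which is L ⇒ W
n=21: can move to 7, which is L ⇒ W
n=22: can move to 11, which is L ⇒ W
n=23: the only move is to 22(W), a W ⇒ L
n=24: can move to 23, which is L ⇒ W
n=25: moves to 20(W), 24(W); every one is W ⇒ L
L entries with 0 ≤ n ≤ 25: n = 0, 1, 4, 7, 9, 11, 13, 15, 17, 19, 23, 25; that makes 12.

12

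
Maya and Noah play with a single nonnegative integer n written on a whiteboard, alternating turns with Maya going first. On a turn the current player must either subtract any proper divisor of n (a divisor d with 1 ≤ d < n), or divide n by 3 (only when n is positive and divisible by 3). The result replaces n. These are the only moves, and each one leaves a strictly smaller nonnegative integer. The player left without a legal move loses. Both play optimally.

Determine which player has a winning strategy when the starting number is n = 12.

Build the W/L table. Terminal = L. A non-terminal position is W if it has a move to some L; otherwise it is L.
n=0: no move → L
n=1: no move → L
n=2: reaches L-position 1 → W
n=3: reaches L-position 1 → W
n=4: only reaches 2(W), 3(W), all W → L
n=5: reaches L-position 4 → W
n=6: reaches L-position 4 → W
n=7: only reaches 6(W), which is W → L
n=8: reaches L-position 4 → W
n=9: only reaches 3(W), 6(W), 8(W), all W → L
n=10: reaches L-position 9 → W
n=11: only reaches 10(W), which is W → L
n=12: reaches L-position 4 → W
The starting position 12 is W: Maya should move to 4, handing over an L position.

Maya wins.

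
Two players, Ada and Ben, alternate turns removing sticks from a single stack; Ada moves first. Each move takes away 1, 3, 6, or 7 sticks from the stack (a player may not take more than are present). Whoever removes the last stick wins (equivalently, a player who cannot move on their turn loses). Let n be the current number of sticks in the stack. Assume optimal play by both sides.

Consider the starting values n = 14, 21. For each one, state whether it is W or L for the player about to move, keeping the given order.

Work bottom-up. With no move the player to move loses. Otherwise the position is W if at least one move leads to an L position for the opponent, and L if every move leads to a W.
n=0: no move → L
n=1: W (go to 0, an L position)
n=2: L (sole option 1(W) is W)
n=3: W (go to 2, an L position)
n=4: L (options 3(W), 1(W) are all W)
n=5: W (go to 4, an L position)
n=6: W (go to 0, an L position)
n=7: W (go to 4, an L position)
n=8: W (go to 2, an L position)
n=9: W (go to 2, an L position)
n=10: W (go to 4, an L position)
n=11: W (go to 4, an L position)
n=12: L (options 11(W), 9(W), 6(W), 5(W) are all W)
n=13: W (go to 12, an L position)
n=14: L (options 13(W), 11(W), 8(W), 7(W) are all W)
n=15: W (go to 14, an L position)
n=16: L (options 15(W), 13(W), 10(W), 9(W) are all W)
n=17: W (go to 16, an L position)
n=18: W (go to 12, an L position)
n=19: W (go to 16, an L position)
n=20: W (go to 14, an L position)
n=21: W (go to 14, an L position)

14: L, 21: W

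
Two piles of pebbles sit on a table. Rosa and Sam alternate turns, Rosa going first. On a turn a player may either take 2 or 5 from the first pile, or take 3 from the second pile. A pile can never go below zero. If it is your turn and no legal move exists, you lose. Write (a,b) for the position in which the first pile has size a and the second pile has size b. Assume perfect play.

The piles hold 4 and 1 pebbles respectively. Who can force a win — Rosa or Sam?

Work bottom-up. With no move the player to move loses. Otherwise the position is W if at least one move leads to an L position for the opponent, and L if every move leads to a W.
No move ever increases a pile, so every position that can arise here has a ≤ 4 and b ≤ 1; it is enough to label the cells with 0 ≤ a ≤ 4 and 0 ≤ b ≤ 1.
Every move lowers a or b (never raises either), so fill the grid row by row in increasing a, and left to right within a row: each cell's successors are then already labelled.
      b=0  b=1
a=0:    L    L
a=1:    L    L
a=2:    W    W
a=3:    W    W
a=4:    L    L
Cells with no legal move (terminal, hence L): (0,0), (0,1), (1,0), (1,1).
The remaining L cells, each justified by listing all of its moves:
(4,0): →(2,0)(W) only, which is W, so L
(4,1): →(2,1)(W) only, which is W, so L
Every other cell has at least one move into one of the L cells above, so it is W.
The starting position (4,1) is L: whatever Rosa does, the opponent receives a W position.

Sam wins.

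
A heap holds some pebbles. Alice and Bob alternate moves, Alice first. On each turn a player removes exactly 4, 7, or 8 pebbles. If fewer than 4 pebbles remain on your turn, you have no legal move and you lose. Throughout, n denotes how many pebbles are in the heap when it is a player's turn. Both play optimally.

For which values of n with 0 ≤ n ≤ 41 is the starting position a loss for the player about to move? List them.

Build the W/L table. Terminal = L. A non-terminal position is W if it has a move to some L; otherwise it is L.
n=0: no move → L
n=1: no move → L
n=2: no move → L
n=3: no move → L
n=4: can move to 0, which is L ⇒ W
n=5: can move to 1, which is L ⇒ W
n=6: can move to 2, which is L ⇒ W
n=7: can move to 3, which is L ⇒ W
n=8: can move to 1, which is L ⇒ W
n=9: can move to 2, which is L ⇒ W
n=10: can move to 3, which is L ⇒ W
n=11: can move to 3, which is L ⇒ W
n=12: moves to 8(W), 5(W), 4(W); every one is W ⇒ L
n=13: moves to 9(W), 6(W), 5(W); every one is W ⇒ L
n=14: moves to 10(W), 7(W), 6(W); every one is W ⇒ L
n=15: moves to 11(W), 8(W), 7(W); every one is W ⇒ L
n=16: can move to 12, which is L ⇒ W
n=17: can move to 13, which is L ⇒ W
n=18: can move to 14, which is L ⇒ W
n=19: can move to 15, which is L ⇒ W
n=20: can move to 13, which is L ⇒ W
n=21: can move to 14, which is L ⇒ W
n=22: can move to 15, which is L ⇒ W
n=23: can move to 15, which is L ⇒ W
n=24: moves to 20(W), 17(W), 16(W); every one is W ⇒ L
n=25: moves to 21(W), 18(W), 17(W); every one is W ⇒ L
n=26: moves to 22(W), 19(W), 18(W); every one is W ⇒ L
n=27: moves to 23(W), 20(W), 19(W); every one is W ⇒ L
n=28: can move to 24, which is L ⇒ W
n=29: can move to 25, which is L ⇒ W
n=30: can move to 26, which is L ⇒ W
n=31: can move to 27, which is L ⇒ W
n=32: can move to 25, which is L ⇒ W
n=33: can move to 26, which is L ⇒ W
n=34: can move to 27, which is L ⇒ W
n=35: can move to 27, which is L ⇒ W
n=36: moves to 32(W), 29(W), 28(W); every one is W ⇒ L
n=37: moves to 33(W), 30(W), 29(W); every one is W ⇒ L
n=38: moves to 34(W), 31(W), 30(W); every one is W ⇒ L
n=39: moves to 35(W), 32(W), 31(W); every one is W ⇒ L
n=40: can move to 36, which is L ⇒ W
n=41: can move to 37, which is L ⇒ W
The losing starting values of n are exactly the entries labelled L in this table (16 of them).

0, 1, 2, 3, 12, 13, 14, 15, 24, 25, 26, 27, 36, 37, 38, 39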